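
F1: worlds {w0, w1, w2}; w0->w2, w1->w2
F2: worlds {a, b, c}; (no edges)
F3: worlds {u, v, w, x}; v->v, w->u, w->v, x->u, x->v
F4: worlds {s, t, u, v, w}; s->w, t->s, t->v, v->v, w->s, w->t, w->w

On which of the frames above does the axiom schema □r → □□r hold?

This is the axiom for transitivity; its first-order frame correspondent is ∀x ∀y ∀z (Rxy ∧ Ryz → Rxz).
F1: holds.
F2: holds.
F3: holds.
F4: fails — Rwt and Rtv but not Rwv.

F1, F2, F3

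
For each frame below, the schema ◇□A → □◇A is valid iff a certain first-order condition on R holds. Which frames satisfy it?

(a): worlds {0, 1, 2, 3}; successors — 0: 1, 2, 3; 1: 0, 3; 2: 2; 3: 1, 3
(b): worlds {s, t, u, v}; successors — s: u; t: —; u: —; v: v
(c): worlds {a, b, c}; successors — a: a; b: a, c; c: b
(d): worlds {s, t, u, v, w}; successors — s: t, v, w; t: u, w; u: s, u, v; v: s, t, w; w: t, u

(d)

Frame correspondent (Sahlqvist): ∀x ∀y ∀z (Rxy ∧ Rxz → ∃w (Ryw ∧ Rzw)) — i.e. convergence.
(a): fails — R02 and R01 but 2 and 1 have no common successor.
(b): fails — Rsu and Rsu but u and u have no common successor.
(c): fails — Rba and Rbc but a and c have no common successor.
(d): holds.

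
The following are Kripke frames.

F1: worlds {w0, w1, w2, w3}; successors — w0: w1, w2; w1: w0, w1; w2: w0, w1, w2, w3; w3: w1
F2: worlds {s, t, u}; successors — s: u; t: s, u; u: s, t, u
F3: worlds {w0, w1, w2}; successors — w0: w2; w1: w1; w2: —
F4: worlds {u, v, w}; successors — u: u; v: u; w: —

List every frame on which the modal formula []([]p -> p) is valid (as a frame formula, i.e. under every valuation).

Frame correspondent (Sahlqvist): forall x forall y (Rxy -> Ryy) — i.e. shift-reflexivity.
F1: fails — Rw1w0 but not Rw0w0.
F2: fails — Rut but not Rtt.
F3: fails — Rw0w2 but not Rw2w2.
F4: condition met.

F4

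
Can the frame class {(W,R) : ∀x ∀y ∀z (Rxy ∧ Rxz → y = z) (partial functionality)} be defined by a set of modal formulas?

Yes, by ◇q → □q

This is a Sahlqvist condition; the CD axiom ◇q → □q defines it.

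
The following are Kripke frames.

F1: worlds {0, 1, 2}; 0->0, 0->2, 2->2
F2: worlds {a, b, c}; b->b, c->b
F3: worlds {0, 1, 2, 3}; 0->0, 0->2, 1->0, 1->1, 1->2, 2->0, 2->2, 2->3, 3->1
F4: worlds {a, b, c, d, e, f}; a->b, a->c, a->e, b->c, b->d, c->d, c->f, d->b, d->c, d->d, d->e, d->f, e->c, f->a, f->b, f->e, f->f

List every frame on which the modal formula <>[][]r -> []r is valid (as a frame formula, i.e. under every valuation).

This is the axiom for a generalized confluence (Geach) condition; its first-order frame correspondent is forall x forall y forall z ((xRy & xRz) -> exists w (y R^2 w & z = w)).
F1: fails — 0R2, 0R0 but no w with 2R²w and 0=w.
F2: satisfies the condition.
F3: fails — 1R0, 1R1 but no w with 0R²w and 1=w.
F4: fails — aRe, aRb but no w with eR²w and b=w.

F2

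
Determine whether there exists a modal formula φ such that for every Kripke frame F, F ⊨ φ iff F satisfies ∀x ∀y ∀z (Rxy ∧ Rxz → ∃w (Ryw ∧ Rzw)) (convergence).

Definable; ◇□q → □◇q defines it

Yes: it is convergence, defined by the .2 schema ◇□q → □◇q.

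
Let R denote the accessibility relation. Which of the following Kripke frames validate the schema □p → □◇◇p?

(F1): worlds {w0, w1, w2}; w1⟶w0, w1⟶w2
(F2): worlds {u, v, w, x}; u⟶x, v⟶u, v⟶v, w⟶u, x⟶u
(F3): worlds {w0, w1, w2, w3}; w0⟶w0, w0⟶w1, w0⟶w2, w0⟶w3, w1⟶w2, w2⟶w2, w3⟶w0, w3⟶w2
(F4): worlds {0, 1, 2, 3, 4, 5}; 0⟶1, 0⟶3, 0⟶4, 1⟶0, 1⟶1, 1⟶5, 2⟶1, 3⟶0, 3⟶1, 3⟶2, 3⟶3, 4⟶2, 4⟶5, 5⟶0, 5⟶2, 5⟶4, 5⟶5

(F2), (F3), (F4)

The schema corresponds to a generalized confluence (Geach) condition: ∀x ∀z (xRz → ∃w (xRw ∧ zR²w)).
(F1): fails — w1Rw0 but no w with w1Rw and w0R²w.
(F2): satisfies the condition.
(F3): satisfies the condition.
(F4): satisfies the condition.
Valid on: (F2), (F3), (F4).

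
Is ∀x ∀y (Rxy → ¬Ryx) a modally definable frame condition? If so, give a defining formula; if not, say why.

Modal frame validity is preserved under surjective bounded morphisms.
The 4-cycle (worlds a,b,c,d with a→b→c→d→a) is asymmetric. Mapping every world to a single reflexive point • is a surjective bounded morphism, and the reflexive point is not asymmetric (R•• but asymmetry requires ¬R••).
Hence asymmetry is not modally definable.

Not definable by any modal formula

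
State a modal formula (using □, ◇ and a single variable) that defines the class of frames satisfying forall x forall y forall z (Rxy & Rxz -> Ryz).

A defining formula is ◇ψ → □◇ψ (the 5 axiom).
Suppose ◇ψ→□◇ψ is valid. Take Rxy, Rxz and set V(ψ)={y}. Then ◇ψ at x, so □◇ψ at x, so ◇ψ at z, so some w with Rzw has ψ; w=y, i.e. Rzy. By symmetry of the argument, Ryz.

◇ψ → □◇ψ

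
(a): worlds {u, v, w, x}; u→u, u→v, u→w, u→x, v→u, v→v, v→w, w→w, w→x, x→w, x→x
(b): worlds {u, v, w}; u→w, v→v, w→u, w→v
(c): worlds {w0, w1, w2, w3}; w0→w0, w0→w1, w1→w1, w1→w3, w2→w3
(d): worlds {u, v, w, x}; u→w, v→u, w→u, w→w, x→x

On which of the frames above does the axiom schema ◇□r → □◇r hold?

(a), (d)

This is the axiom for convergence; its first-order frame correspondent is ∀x ∀y ∀z (Rxy ∧ Rxz → ∃w (Ryw ∧ Rzw)).
(a): holds.
(b): fails — Rwu and Rwv but u and v have no common successor.
(c): fails — Rw1w1 and Rw1w3 but w1 and w3 have no common successor.
(d): holds.
Valid on: (a), (d).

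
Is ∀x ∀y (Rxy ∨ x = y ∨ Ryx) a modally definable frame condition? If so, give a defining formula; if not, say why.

Modal frame validity is preserved under disjoint unions.
Take 3 disjoint single-world reflexive frames: each is trivially connected, but their disjoint union has 3 worlds with no edge between distinct components, so it is not connected.
So no modal formula (or set of formulas) defines exactly the connected frames.

No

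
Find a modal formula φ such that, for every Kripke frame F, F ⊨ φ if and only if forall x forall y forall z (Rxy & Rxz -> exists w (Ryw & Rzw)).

◇□q → □◇q

This is convergence; the standard corresponding axiom is .2: ◇□q → □◇q.
Suppose ◇□q→□◇q is valid. Take Rxy, Rxz and set V(q)={w : Ryw}. Then □q at y so ◇□q at x, so □◇q at x, so ◇q at z, giving w with Rzw and Ryw.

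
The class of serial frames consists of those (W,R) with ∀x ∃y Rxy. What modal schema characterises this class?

□r → ◇r

This is seriality; the standard corresponding axiom is D: □r → ◇r.
Suppose □r→◇r is valid. At any x set V(r)=W. Then □r at x, so ◇r at x, so x has a successor.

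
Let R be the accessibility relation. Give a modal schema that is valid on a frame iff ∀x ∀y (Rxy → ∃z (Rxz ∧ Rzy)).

□□p → □p

A defining formula is □□p → □p (the C4 axiom).
Suppose □□p→□p is valid. Take Rxy and set V(p)={w : xR²w}. Then □□p at x, so □p at x, so p at y, i.e. ∃z(Rxz∧Rzy).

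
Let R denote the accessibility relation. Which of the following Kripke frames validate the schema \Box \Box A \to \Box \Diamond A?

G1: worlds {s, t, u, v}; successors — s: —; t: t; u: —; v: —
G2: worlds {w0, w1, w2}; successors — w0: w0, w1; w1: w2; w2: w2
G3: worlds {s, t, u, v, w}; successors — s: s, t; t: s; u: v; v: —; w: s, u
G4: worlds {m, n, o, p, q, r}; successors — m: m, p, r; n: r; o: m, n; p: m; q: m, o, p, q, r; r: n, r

G1, G2, G4

Frame correspondent (Sahlqvist): \forall x \forall z (xRz \to \exists w (x R^2 w \wedge zRw)) — i.e. a generalized confluence (Geach) condition.
G1: ✓.
G2: ✓.
G3: fails — uRv but no w* with uR²w* and vRw*.
G4: ✓.
Valid on: G1, G2, G4.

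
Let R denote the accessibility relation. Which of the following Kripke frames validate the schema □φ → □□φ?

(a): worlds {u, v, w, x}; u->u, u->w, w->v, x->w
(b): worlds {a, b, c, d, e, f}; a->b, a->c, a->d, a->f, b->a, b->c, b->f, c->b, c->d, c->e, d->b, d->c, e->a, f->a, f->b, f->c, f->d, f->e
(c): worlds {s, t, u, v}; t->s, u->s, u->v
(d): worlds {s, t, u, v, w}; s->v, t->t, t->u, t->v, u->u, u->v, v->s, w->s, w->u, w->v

The schema corresponds to transitivity: ∀x ∀y ∀z (Rxy ∧ Ryz → Rxz).
(a): fails — Rxw and Rwv but not Rxv.
(b): fails — Rbc and Rcd but not Rbd.
(c): condition met.
(d): fails — Ruv and Rvs but not Rus.
Valid on: (c).

(c)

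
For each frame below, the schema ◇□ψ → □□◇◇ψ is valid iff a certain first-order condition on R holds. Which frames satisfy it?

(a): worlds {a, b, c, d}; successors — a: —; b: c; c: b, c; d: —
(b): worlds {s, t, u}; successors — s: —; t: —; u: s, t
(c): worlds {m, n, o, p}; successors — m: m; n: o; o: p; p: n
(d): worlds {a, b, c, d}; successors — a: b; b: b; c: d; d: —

(a), (b), (d)

Frame correspondent (Sahlqvist): ∀x ∀y ∀z ((xRy ∧ xR²z) → ∃w (yRw ∧ zR²w)) — i.e. a generalized confluence (Geach) condition.
(a): satisfies the condition.
(b): satisfies the condition.
(c): fails — nRo, nR²p but no w with oRw and pR²w.
(d): satisfies the condition.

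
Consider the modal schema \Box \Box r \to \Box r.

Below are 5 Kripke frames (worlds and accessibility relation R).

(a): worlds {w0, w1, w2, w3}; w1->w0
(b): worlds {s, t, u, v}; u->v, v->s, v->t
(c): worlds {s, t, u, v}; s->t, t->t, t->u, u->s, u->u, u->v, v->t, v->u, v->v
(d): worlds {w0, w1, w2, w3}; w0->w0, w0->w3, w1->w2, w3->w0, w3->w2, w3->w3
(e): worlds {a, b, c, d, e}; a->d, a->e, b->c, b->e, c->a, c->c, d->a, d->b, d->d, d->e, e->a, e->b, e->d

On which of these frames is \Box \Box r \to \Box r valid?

Frame correspondent (Sahlqvist): \forall x \forall y (Rxy \to \exists z (Rxz \wedge Rzy)) — i.e. density.
(a): fails — Rw1w0 but no z with Rw1z and Rzw0.
(b): fails — Ruv but no z with Ruz and Rzv.
(c): holds.
(d): fails — Rw1w2 but no z with Rw1z and Rzw2.
(e): fails — Rbe but no z with Rbz and Rze.

(c)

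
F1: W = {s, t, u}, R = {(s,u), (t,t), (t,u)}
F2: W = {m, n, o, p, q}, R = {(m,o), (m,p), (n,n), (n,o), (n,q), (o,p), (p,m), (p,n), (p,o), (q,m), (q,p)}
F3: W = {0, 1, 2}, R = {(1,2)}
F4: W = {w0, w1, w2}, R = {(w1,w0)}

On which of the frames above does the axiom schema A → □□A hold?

F3, F4

Frame correspondent (Sahlqvist): ∀x ∀z (xR²z → ∃w (x = w ∧ z = w)) — i.e. a generalized confluence (Geach) condition.
F1: fails — tR²u but t ≠ u.
F2: fails — mR²n but m ≠ n.
F3: condition met.
F4: condition met.
Valid on: F3, F4.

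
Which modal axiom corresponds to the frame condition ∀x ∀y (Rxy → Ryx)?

r → □◇r

This is symmetry; the standard corresponding axiom is B: r → □◇r.
Suppose r→□◇r is valid. Take Rxy and set V(r)={x}. Then r at x, so □◇r at x, so ◇r at y, so some z with Ryz has r; z=x, i.e. Ryx.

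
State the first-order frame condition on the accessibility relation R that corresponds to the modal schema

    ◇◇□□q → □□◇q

This is a Sahlqvist (Geach-type) schema ◇^2□^2q → □^2◇^1q.
Minimal-valuation argument: fix x; take any y with xR^2y and any z with xR^2z. Set V(q) to the set of worlds R-reachable from y in exactly 2 steps. Then □^2q holds at y, so the antecedent holds at x; validity forces ◇^1q at z, giving a w with zR^1w and yR^2w.
First-order correspondent: ∀x ∀y ∀z ((xR²y ∧ xR²z) → ∃w (yR²w ∧ zRw)).

∀x ∀y ∀z ((xR²y ∧ xR²z) → ∃w (yR²w ∧ zRw))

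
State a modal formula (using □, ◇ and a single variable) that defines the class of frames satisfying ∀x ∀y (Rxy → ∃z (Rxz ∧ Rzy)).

A defining formula is □□ψ → □ψ (the C4 axiom).
Suppose □□ψ→□ψ is valid. Take Rxy and set V(ψ)={w : xR²w}. Then □□ψ at x, so □ψ at x, so ψ at y, i.e. ∃z(Rxz∧Rzy).

□□ψ → □ψ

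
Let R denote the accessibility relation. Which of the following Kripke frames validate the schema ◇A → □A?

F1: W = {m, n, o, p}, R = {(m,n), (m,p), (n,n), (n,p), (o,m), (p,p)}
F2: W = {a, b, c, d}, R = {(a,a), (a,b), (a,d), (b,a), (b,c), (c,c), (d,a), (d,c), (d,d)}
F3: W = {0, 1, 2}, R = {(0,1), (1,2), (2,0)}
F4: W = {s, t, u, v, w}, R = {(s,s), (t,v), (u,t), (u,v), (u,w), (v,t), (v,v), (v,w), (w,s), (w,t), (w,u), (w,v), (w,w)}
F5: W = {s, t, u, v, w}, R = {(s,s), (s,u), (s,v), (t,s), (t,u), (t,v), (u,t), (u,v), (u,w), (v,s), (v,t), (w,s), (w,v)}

F3

The schema corresponds to partial functionality: ∀x ∀y ∀z (Rxy ∧ Rxz → y = z).
F1: fails — m sees both n and p.
F2: fails — a sees both a and b.
F3: holds.
F4: fails — u sees both t and v.
F5: fails — s sees both s and u.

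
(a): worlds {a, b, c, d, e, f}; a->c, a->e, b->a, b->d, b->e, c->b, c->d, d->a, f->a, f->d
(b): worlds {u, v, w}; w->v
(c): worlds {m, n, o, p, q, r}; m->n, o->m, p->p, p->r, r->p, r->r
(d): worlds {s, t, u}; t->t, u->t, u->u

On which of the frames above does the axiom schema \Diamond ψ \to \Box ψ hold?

(b)

Frame correspondent (Sahlqvist): \forall x \forall y \forall z (Rxy \wedge Rxz \to y = z) — i.e. partial functionality.
(a): fails — a sees both c and e.
(b): satisfies the condition.
(c): fails — p sees both p and r.
(d): fails — u sees both t and u.
Valid on: (b).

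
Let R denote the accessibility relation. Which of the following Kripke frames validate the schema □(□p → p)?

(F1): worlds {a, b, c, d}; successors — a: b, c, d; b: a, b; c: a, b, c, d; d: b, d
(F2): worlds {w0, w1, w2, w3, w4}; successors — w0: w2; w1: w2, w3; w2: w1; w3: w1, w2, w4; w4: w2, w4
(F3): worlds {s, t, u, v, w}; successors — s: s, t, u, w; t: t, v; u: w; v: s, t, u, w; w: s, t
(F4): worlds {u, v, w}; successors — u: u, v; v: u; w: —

none

The schema corresponds to shift-reflexivity: ∀x ∀y (Rxy → Ryy).
(F1): fails — Rba but not Raa.
(F2): fails — Rw1w2 but not Rw2w2.
(F3): fails — Rtv but not Rvv.
(F4): fails — Ruv but not Rvv.
Valid on no frame.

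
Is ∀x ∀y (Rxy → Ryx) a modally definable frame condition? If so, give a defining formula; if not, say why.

Yes: it is symmetry, defined by the B schema r → □◇r.
Suppose r→□◇r is valid. Take Rxy and set V(r)={x}. Then r at x, so □◇r at x, so ◇r at y, so some z with Ryz has r; z=x, i.e. Ryx.

Definable; r → □◇r defines it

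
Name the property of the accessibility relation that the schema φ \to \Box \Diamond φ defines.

Suppose φ→□◇φ is valid. Take Rxy and set V(φ)={x}. Then φ at x, so □◇φ at x, so ◇φ at y, so some z with Ryz has φ; z=x, i.e. Ryx.
Conversely, on a frame with symmetry the schema holds at every world under every valuation.
So the correspondent is symmetry.

symmetry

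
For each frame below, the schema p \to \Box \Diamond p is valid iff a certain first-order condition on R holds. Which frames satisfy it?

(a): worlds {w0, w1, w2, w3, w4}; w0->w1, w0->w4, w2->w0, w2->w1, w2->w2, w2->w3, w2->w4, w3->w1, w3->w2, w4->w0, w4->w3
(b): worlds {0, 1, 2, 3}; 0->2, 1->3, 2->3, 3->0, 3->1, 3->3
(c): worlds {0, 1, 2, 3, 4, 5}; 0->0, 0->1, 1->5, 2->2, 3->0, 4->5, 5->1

This is the axiom for symmetry; its first-order frame correspondent is \forall x \forall y (Rxy \to Ryx).
(a): fails — Rw2w4 but not Rw4w2.
(b): fails — R02 but not R20.
(c): fails — R45 but not R54.

none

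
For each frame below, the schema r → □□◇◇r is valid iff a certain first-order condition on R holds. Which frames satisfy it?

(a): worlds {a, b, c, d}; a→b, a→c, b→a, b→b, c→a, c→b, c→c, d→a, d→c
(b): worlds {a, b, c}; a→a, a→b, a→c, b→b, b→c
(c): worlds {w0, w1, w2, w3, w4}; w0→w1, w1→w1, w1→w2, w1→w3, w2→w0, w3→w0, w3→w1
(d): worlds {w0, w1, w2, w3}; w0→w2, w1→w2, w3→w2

Frame correspondent (Sahlqvist): ∀x ∀z (xR²z → ∃w (x = w ∧ zR²w)) — i.e. a generalized confluence (Geach) condition.
(a): fails — dR²a but no w with d=w and aR²w.
(b): fails — aR²b but no w with a=w and bR²w.
(c): fails — w0R²w2 but no w with w0=w and w2R²w.
(d): holds.
Valid on: (d).

(d)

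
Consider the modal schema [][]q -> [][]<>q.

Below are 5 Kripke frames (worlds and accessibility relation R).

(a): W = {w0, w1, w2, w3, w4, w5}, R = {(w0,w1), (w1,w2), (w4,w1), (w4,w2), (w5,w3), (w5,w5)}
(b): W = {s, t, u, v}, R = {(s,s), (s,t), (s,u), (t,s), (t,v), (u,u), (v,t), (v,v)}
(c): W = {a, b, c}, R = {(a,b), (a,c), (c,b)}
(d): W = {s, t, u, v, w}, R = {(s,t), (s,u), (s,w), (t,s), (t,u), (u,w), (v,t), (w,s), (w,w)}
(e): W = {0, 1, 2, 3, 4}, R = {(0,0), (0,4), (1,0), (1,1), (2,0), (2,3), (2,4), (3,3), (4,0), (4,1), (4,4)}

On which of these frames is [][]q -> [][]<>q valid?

The schema corresponds to a generalized confluence (Geach) condition: forall x forall z (x R^2 z -> exists w (x R^2 w & zRw)).
(a): fails — w0R²w2 but no w with w0R²w and w2Rw.
(b): holds.
(c): fails — aR²b but no w with aR²w and bRw.
(d): fails — vR²u but no w* with vR²w* and uRw*.
(e): holds.

(b), (e)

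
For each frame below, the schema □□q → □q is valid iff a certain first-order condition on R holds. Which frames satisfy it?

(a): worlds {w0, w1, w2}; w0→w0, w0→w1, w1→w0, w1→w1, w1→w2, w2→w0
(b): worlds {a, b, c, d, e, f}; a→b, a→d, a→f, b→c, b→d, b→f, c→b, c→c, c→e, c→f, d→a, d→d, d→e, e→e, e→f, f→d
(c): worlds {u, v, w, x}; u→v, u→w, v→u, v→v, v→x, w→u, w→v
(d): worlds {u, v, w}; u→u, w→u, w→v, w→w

(a), (d)

The schema corresponds to density: ∀x ∀y (Rxy → ∃z (Rxz ∧ Rzy)).
(a): holds.
(b): fails — Rab but no z with Raz and Rzb.
(c): fails — Ruw but no z with Ruz and Rzw.
(d): holds.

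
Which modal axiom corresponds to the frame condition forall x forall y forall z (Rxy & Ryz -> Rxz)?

This is transitivity; the standard corresponding axiom is 4: □ψ → □□ψ.
Suppose □ψ→□□ψ is valid. Take Rxy, Ryz and set V(ψ)={w : Rxw}. Then □ψ at x, so □□ψ at x, so □ψ at y, so ψ at z, i.e. Rxz.

□ψ → □□ψ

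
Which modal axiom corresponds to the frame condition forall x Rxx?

□s → s

A defining formula is □s → s (the T axiom).
Suppose □s→s is valid. At any x set V(s)={w : Rxw}. Then □s holds at x, so s holds at x, i.e. Rxx.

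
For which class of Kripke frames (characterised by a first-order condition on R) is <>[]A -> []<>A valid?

Suppose ◇□A→□◇A is valid. Take Rxy, Rxz and set V(A)={w : Ryw}. Then □A at y so ◇□A at x, so □◇A at x, so ◇A at z, giving w with Rzw and Ryw.
The converse is a direct semantic check.
So the correspondent is convergence.

convergence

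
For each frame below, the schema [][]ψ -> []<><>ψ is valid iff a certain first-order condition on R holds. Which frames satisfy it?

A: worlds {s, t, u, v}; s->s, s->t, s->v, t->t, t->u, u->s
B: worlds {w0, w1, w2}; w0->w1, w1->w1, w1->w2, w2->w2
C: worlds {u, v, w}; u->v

B

Frame correspondent (Sahlqvist): forall x forall z (xRz -> exists w (x R^2 w & z R^2 w)) — i.e. a generalized confluence (Geach) condition.
A: fails — sRv but no w with sR²w and vR²w.
B: ✓.
C: fails — uRv but no t with uR²t and vR²t.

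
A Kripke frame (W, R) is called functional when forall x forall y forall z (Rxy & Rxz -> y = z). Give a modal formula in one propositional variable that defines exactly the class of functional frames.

◇s → □s

This is partial functionality; the standard corresponding axiom is CD: ◇s → □s.
Suppose ◇s→□s is valid. Take Rxy, Rxz and set V(s)={y}. Then ◇s at x, so □s at x, so s at z, i.e. z=y.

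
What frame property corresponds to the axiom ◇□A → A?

Symmetry

This schema is equivalent to the B axiom A → □◇A.
It corresponds to symmetry: ∀x ∀y (Rxy → Ryx).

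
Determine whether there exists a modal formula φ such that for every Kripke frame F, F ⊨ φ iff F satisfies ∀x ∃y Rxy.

This is a Sahlqvist condition; the D axiom □q → ◇q defines it.
Suppose □q→◇q is valid. At any x set V(q)=W. Then □q at x, so ◇q at x, so x has a successor.

Definable; □q → ◇q defines it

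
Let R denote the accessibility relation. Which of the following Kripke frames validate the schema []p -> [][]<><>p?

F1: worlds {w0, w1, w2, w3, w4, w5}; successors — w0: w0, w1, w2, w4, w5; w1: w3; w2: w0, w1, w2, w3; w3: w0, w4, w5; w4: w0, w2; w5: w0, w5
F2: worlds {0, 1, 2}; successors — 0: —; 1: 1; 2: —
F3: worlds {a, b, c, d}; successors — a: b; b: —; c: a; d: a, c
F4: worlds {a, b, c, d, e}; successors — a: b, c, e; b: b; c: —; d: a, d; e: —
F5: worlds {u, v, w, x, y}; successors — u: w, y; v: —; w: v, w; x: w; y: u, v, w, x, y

This is the axiom for a generalized confluence (Geach) condition; its first-order frame correspondent is forall x forall z (x R^2 z -> exists w (xRw & z R^2 w)).
F1: fails — w1R²w5 but no w with w1Rw and w5R²w.
F2: ✓.
F3: fails — cR²b but no w with cRw and bR²w.
F4: fails — dR²a but no w with dRw and aR²w.
F5: fails — uR²v but no t with uRt and vR²t.
Valid on: F2.

F2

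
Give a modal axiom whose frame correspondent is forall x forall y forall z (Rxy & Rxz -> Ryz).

◇q → □◇q

A defining formula is ◇q → □◇q (the 5 axiom).
Suppose ◇q→□◇q is valid. Take Rxy, Rxz and set V(q)={y}. Then ◇q at x, so □◇q at x, so ◇q at z, so some w with Rzw has q; w=y, i.e. Rzy. By symmetry of the argument, Ryz.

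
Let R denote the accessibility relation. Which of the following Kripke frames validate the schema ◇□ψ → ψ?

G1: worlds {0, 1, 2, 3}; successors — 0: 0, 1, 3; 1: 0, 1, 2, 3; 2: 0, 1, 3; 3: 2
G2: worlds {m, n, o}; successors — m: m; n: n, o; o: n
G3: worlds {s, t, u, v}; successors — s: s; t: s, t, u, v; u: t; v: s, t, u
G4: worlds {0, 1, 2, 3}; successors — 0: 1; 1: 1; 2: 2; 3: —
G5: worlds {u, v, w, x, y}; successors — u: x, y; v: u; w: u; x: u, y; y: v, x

G2

Frame correspondent (Sahlqvist): ∀x ∀y (Rxy → Ryx) — i.e. symmetry.
G1: fails — R20 but not R02.
G2: ✓.
G3: fails — Rvu but not Ruv.
G4: fails — R01 but not R10.
G5: fails — Rwu but not Ruw.
Valid on: G2.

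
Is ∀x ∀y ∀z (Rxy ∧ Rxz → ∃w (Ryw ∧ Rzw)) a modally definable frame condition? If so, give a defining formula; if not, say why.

The condition is convergence. A defining modal formula is ◇□p → □◇p.
Suppose ◇□p→□◇p is valid. Take Rxy, Rxz and set V(p)={w : Ryw}. Then □p at y so ◇□p at x, so □◇p at x, so ◇p at z, giving w with Rzw and Ryw.

Definable; ◇□p → □◇p defines it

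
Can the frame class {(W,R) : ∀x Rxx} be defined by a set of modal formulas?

Yes — defined by □q → q

The condition is reflexivity. A defining modal formula is □q → q.
Suppose □q→q is valid. At any x set V(q)={w : Rxw}. Then □q holds at x, so q holds at x, i.e. Rxx.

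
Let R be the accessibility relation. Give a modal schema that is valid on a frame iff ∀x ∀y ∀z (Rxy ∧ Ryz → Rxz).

□q → □□q

A defining formula is □q → □□q (the 4 axiom).
Suppose □q→□□q is valid. Take Rxy, Ryz and set V(q)={w : Rxw}. Then □q at x, so □□q at x, so □q at y, so q at z, i.e. Rxz.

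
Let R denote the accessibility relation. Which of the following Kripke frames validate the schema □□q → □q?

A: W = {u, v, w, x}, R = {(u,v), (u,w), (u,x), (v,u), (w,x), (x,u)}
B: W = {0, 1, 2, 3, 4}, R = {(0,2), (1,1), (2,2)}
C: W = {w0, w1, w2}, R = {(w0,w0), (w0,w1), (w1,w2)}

B

The schema corresponds to density: ∀x ∀y (Rxy → ∃z (Rxz ∧ Rzy)).
A: fails — Ruv but no z with Ruz and Rzv.
B: ✓.
C: fails — Rw1w2 but no z with Rw1z and Rzw2.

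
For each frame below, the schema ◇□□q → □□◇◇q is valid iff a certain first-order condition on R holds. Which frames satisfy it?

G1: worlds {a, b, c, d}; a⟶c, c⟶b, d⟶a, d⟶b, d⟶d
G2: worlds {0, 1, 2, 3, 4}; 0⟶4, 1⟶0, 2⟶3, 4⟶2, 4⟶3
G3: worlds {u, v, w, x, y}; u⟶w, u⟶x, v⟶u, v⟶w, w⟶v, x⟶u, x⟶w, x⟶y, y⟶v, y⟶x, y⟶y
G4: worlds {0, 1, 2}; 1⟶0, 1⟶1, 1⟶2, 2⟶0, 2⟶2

The schema corresponds to a generalized confluence (Geach) condition: ∀x ∀y ∀z ((xRy ∧ xR²z) → ∃w (yR²w ∧ zR²w)).
G1: fails — aRc, aR²b but no w with cR²w and bR²w.
G2: fails — 0R4, 0R²2 but no w with 4R²w and 2R²w.
G3: ✓.
G4: fails — 1R0, 1R²0 but no w with 0R²w and 0R²w.
Valid on: G3.

G3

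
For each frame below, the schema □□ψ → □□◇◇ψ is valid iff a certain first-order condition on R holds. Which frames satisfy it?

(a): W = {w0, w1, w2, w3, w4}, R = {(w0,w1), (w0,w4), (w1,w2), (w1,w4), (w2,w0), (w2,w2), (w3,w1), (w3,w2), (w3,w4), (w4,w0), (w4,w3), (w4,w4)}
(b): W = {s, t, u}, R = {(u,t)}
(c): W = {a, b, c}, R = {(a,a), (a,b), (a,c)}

This is the axiom for a generalized confluence (Geach) condition; its first-order frame correspondent is ∀x ∀z (xR²z → ∃w (xR²w ∧ zR²w)).
(a): satisfies the condition.
(b): satisfies the condition.
(c): fails — aR²b but no w with aR²w and bR²w.

(a), (b)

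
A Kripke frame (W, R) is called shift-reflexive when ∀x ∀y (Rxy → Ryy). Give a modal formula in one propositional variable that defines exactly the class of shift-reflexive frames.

□(□ψ → ψ)

The condition is shift-reflexivity. The T□ schema □(□ψ → ψ) defines it.
Suppose □(□ψ→ψ) is valid. Take Rxy and set V(ψ)={w : Ryw}. Then at y, □ψ holds; since □(□ψ→ψ) at x, □ψ→ψ at y, so ψ at y, i.e. Ryy.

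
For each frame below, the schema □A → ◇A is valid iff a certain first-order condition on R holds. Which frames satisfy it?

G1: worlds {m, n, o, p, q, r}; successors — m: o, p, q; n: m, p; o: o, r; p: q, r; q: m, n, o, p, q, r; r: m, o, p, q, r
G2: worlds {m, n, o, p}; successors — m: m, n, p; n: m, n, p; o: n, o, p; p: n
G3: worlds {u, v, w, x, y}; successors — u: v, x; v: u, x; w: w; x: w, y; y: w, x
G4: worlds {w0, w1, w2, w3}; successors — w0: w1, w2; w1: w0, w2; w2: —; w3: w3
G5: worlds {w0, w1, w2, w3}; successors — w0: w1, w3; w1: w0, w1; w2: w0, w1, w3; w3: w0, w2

G1, G2, G3, G5

The schema corresponds to seriality: ∀x ∃y Rxy.
G1: condition met.
G2: condition met.
G3: condition met.
G4: fails — world w2 has no successor.
G5: condition met.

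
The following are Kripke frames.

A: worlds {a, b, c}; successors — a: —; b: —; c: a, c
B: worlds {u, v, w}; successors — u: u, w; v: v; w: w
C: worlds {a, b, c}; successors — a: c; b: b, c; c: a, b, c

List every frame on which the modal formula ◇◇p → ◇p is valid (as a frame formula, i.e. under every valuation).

A, B

Frame correspondent (Sahlqvist): ∀x ∀y ∀z (Rxy ∧ Ryz → Rxz) — i.e. transitivity.
A: condition met.
B: condition met.
C: fails — Rbc and Rca but not Rba.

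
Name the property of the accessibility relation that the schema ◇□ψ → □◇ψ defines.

Suppose ◇□ψ→□◇ψ is valid. Take Rxy, Rxz and set V(ψ)={w : Ryw}. Then □ψ at y so ◇□ψ at x, so □◇ψ at x, so ◇ψ at z, giving w with Rzw and Ryw.

convergence: ∀x ∀y ∀z (Rxy ∧ Rxz → ∃w (Ryw ∧ Rzw))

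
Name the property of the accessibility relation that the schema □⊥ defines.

emptiness of R

□⊥ is valid iff no world has any successor (otherwise □⊥ fails at any world with one).
Conversely, any frame satisfying ∀x ∀y ¬Rxy validates the schema.
So the correspondent is emptiness of R.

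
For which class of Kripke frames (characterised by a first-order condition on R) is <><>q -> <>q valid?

This is a form of the 4 axiom.
It corresponds to transitivity: forall x forall y forall z (Rxy & Ryz -> Rxz).

Transitivity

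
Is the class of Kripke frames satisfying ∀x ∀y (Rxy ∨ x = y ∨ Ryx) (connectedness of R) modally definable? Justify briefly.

No — not modally definable

Any modally definable frame class is closed under disjoint unions.
Take 2 disjoint single-world reflexive frames: each is trivially connected, but their disjoint union has 2 worlds with no edge between distinct components, so it is not connected.
So no modal formula (or set of formulas) defines exactly the connected frames.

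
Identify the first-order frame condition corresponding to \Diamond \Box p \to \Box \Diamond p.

Suppose ◇□p→□◇p is valid. Take Rxy, Rxz and set V(p)={w : Ryw}. Then □p at y so ◇□p at x, so □◇p at x, so ◇p at z, giving w with Rzw and Ryw.
The converse is a direct semantic check.
So the correspondent is convergence.

convergence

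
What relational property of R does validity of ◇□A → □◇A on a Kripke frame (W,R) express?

Suppose ◇□A→□◇A is valid. Take Rxy, Rxz and set V(A)={w : Ryw}. Then □A at y so ◇□A at x, so □◇A at x, so ◇A at z, giving w with Rzw and Ryw.
The converse is a direct semantic check.
Frame condition: ∀x ∀y ∀z (Rxy ∧ Rxz → ∃w (Ryw ∧ Rzw)).

convergence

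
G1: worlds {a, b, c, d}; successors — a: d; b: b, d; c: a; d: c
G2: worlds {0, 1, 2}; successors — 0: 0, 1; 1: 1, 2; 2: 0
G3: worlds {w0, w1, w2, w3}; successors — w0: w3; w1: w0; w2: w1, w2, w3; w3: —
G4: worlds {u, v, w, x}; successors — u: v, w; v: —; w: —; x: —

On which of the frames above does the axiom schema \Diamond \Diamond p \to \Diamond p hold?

G4

The schema corresponds to transitivity: \forall x \forall y \forall z (Rxy \wedge Ryz \to Rxz).
G1: fails — Rdc and Rca but not Rda.
G2: fails — R12 and R20 but not R10.
G3: fails — Rw1w0 and Rw0w3 but not Rw1w3.
G4: condition met.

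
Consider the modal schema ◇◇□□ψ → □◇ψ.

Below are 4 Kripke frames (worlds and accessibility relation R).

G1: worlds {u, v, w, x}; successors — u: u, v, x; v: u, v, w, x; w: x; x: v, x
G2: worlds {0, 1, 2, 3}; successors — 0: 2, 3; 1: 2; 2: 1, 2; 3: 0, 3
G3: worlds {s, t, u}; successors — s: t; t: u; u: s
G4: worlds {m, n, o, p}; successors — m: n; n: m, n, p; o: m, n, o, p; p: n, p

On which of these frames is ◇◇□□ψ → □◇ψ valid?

G1, G4

Frame correspondent (Sahlqvist): ∀x ∀y ∀z ((xR²y ∧ xRz) → ∃w (yR²w ∧ zRw)) — i.e. a generalized confluence (Geach) condition.
G1: condition met.
G2: fails — 0R²1, 0R3 but no w with 1R²w and 3Rw.
G3: fails — sR²u, sRt but no w with uR²w and tRw.
G4: condition met.
Valid on: G1, G4.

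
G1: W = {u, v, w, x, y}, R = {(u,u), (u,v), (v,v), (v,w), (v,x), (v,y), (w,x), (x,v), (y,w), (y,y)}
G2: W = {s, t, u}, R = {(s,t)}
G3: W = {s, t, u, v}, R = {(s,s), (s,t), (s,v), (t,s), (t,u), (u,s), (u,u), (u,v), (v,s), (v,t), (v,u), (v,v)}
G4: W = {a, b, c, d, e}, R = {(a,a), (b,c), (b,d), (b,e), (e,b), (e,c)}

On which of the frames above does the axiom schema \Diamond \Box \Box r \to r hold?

G3

The schema corresponds to a generalized confluence (Geach) condition: \forall x \forall y (xRy \to \exists w (y R^2 w \wedge x = w)).
G1: fails — uRv but no t with vR²t and u=t.
G2: fails — sRt but no w with tR²w and s=w.
G3: ✓.
G4: fails — bRc but no w with cR²w and b=w.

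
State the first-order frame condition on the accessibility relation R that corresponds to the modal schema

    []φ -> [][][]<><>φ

forall x forall z (x R^3 z -> exists w (xRw & z R^2 w))

This is a Sahlqvist (Geach-type) schema ◇^0□^1φ → □^3◇^2φ.
Minimal-valuation argument: fix x; take any y with xR^0y and any z with xR^3z. Set V(φ) to the set of worlds R-reachable from y in exactly 1 step. Then □^1φ holds at y, so the antecedent holds at x; validity forces ◇^2φ at z, giving a w with zR^2w and yR^1w.
First-order correspondent: forall x forall z (x R^3 z -> exists w (xRw & z R^2 w)).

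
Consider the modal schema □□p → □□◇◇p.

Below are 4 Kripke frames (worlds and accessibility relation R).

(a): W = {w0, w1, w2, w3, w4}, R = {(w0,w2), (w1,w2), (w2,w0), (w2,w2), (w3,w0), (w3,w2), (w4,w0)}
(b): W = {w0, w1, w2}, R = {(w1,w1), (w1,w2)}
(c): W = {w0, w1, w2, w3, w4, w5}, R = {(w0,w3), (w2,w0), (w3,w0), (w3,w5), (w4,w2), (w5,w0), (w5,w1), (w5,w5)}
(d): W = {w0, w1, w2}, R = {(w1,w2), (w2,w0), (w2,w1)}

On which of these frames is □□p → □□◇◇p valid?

(a)

The schema corresponds to a generalized confluence (Geach) condition: ∀x ∀z (xR²z → ∃w (xR²w ∧ zR²w)).
(a): holds.
(b): fails — w1R²w2 but no w with w1R²w and w2R²w.
(c): fails — w3R²w1 but no w with w3R²w and w1R²w.
(d): fails — w1R²w0 but no w with w1R²w and w0R²w.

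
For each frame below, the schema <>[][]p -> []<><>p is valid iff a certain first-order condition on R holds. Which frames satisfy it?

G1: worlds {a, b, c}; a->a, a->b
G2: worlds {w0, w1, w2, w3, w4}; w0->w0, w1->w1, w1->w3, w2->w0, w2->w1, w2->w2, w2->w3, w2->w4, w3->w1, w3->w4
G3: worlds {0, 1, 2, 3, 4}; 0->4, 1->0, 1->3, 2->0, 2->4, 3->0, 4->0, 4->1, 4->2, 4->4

G3

Frame correspondent (Sahlqvist): forall x forall y forall z ((xRy & xRz) -> exists w (y R^2 w & z R^2 w)) — i.e. a generalized confluence (Geach) condition.
G1: fails — aRa, aRb but no w with aR²w and bR²w.
G2: fails — w2Rw0, w2Rw1 but no w with w0R²w and w1R²w.
G3: condition met.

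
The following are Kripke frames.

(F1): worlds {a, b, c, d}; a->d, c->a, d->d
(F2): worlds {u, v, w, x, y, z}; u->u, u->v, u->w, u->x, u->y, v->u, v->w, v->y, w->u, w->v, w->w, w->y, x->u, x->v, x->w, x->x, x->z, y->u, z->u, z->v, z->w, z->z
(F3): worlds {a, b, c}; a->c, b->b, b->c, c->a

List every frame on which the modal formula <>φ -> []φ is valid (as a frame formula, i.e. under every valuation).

The schema corresponds to partial functionality: forall x forall y forall z (Rxy & Rxz -> y = z).
(F1): ✓.
(F2): fails — u sees both u and v.
(F3): fails — b sees both b and c.

(F1)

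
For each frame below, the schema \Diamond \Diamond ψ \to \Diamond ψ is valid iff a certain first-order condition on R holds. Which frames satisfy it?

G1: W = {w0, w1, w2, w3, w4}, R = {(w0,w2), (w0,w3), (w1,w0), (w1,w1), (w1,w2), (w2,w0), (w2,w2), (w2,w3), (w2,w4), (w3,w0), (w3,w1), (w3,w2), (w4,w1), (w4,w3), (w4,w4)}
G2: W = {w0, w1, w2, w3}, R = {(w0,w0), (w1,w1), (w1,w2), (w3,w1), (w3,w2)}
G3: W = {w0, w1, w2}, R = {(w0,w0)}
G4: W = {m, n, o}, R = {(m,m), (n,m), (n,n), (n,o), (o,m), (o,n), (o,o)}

G2, G3, G4

This is the axiom for transitivity; its first-order frame correspondent is \forall x \forall y \forall z (Rxy \wedge Ryz \to Rxz).
G1: fails — Rw1w2 and Rw2w4 but not Rw1w4.
G2: ✓.
G3: ✓.
G4: ✓.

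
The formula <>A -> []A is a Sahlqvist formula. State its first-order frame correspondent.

partial functionality: forall x forall y forall z (Rxy & Rxz -> y = z)

Suppose ◇A→□A is valid. Take Rxy, Rxz and set V(A)={y}. Then ◇A at x, so □A at x, so A at z, i.e. z=y.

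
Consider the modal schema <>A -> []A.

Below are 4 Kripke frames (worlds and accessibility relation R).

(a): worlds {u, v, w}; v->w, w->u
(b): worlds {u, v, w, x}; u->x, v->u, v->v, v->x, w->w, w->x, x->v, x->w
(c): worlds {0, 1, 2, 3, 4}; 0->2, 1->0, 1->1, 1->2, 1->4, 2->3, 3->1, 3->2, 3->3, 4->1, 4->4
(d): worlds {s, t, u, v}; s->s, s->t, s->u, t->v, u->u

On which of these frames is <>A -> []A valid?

The schema corresponds to partial functionality: forall x forall y forall z (Rxy & Rxz -> y = z).
(a): ✓.
(b): fails — v sees both u and v.
(c): fails — 1 sees both 0 and 1.
(d): fails — s sees both s and t.

(a)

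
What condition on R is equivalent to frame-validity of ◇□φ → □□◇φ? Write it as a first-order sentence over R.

This is a Sahlqvist (Geach-type) schema ◇^1□^1φ → □^2◇^1φ.
Minimal-valuation argument: fix x; take any y with xR^1y and any z with xR^2z. Set V(φ) to the set of worlds R-reachable from y in exactly 1 step. Then □^1φ holds at y, so the antecedent holds at x; validity forces ◇^1φ at z, giving a w with zR^1w and yR^1w.
First-order correspondent: ∀x ∀y ∀z ((xRy ∧ xR²z) → ∃w (yRw ∧ zRw)).

∀x ∀y ∀z ((xRy ∧ xR²z) → ∃w (yRw ∧ zRw))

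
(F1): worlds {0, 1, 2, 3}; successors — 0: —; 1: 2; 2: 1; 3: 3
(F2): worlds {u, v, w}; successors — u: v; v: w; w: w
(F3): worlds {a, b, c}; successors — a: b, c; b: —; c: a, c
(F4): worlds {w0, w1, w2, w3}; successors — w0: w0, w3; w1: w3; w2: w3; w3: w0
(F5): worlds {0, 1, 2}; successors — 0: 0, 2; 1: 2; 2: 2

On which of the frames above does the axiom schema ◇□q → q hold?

The schema corresponds to symmetry: ∀x ∀y (Rxy → Ryx).
(F1): satisfies the condition.
(F2): fails — Ruv but not Rvu.
(F3): fails — Rab but not Rba.
(F4): fails — Rw1w3 but not Rw3w1.
(F5): fails — R12 but not R21.
Valid on: (F1).

(F1)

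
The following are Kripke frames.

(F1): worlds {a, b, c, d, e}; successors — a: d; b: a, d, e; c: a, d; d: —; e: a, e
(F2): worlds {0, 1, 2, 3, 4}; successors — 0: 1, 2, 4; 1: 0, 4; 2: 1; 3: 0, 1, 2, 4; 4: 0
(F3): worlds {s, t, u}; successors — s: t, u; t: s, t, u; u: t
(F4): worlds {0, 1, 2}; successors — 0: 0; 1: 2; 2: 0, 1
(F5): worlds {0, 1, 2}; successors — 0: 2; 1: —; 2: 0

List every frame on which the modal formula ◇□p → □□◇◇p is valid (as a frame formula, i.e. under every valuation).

(F3), (F5)

The schema corresponds to a generalized confluence (Geach) condition: ∀x ∀y ∀z ((xRy ∧ xR²z) → ∃w (yRw ∧ zR²w)).
(F1): fails — bRa, bR²a but no w with aRw and aR²w.
(F2): fails — 0R4, 0R²4 but no w with 4Rw and 4R²w.
(F3): satisfies the condition.
(F4): fails — 2R1, 2R²0 but no w with 1Rw and 0R²w.
(F5): satisfies the condition.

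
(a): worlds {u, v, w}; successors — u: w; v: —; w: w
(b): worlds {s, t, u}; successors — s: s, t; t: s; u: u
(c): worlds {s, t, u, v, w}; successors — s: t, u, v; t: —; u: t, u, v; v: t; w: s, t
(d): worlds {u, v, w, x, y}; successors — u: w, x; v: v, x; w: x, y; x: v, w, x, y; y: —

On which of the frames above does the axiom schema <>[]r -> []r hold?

Frame correspondent (Sahlqvist): forall x forall y forall z (Rxy & Rxz -> Ryz) — i.e. the Euclidean property.
(a): ✓.
(b): fails — Rst and Rst but not Rtt.
(c): fails — Rsv and Rsv but not Rvv.
(d): fails — Ruw and Ruw but not Rww.
Valid on: (a).

(a)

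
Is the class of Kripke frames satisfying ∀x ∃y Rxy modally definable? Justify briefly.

Yes: it is seriality, defined by the D schema □q → ◇q.
Suppose □q→◇q is valid. At any x set V(q)=W. Then □q at x, so ◇q at x, so x has a successor.

Definable; □q → ◇q defines it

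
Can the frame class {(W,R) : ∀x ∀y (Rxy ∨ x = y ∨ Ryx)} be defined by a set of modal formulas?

Any modally definable frame class is closed under disjoint unions.
Take 4 disjoint single-world reflexive frames: each is trivially connected, but their disjoint union has 4 worlds with no edge between distinct components, so it is not connected.
So the class is not modally definable.

No — not modally definable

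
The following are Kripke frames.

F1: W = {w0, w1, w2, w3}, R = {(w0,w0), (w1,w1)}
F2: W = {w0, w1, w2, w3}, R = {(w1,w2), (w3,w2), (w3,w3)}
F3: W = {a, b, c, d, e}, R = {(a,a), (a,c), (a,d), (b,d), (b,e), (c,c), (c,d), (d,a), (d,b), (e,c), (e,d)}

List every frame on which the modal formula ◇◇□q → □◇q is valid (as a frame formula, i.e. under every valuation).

F1

Frame correspondent (Sahlqvist): ∀x ∀y ∀z ((xR²y ∧ xRz) → ∃w (yRw ∧ zRw)) — i.e. a generalized confluence (Geach) condition.
F1: satisfies the condition.
F2: fails — w3R²w2, w3Rw2 but no w with w2Rw and w2Rw.
F3: fails — aR²b, aRd but no w with bRw and dRw.
Valid on: F1.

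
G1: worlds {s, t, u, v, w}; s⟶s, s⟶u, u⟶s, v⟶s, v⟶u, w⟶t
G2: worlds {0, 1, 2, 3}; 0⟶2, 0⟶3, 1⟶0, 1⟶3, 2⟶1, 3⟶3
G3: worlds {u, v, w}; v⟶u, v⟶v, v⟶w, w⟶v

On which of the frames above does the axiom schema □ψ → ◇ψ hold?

G2

Frame correspondent (Sahlqvist): ∀x ∃y Rxy — i.e. seriality.
G1: fails — world t has no successor.
G2: condition met.
G3: fails — world u has no successor.
Valid on: G2.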